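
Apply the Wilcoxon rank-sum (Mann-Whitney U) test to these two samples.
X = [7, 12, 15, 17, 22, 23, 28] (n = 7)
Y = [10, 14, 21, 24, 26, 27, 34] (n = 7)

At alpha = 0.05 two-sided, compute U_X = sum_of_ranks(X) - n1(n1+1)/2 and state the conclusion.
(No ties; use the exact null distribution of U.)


Step 1: Combine and sort all 14 observations; assign midranks.
sorted (value, group): (7,X), (10,Y), (12,X), (14,Y), (15,X), (17,X), (21,Y), (22,X), (23,X), (24,Y), (26,Y), (27,Y), (28,X), (34,Y)
ranks: 7->1, 10->2, 12->3, 14->4, 15->5, 17->6, 21->7, 22->8, 23->9, 24->10, 26->11, 27->12, 28->13, 34->14
Step 2: Rank sum for X: R1 = 1 + 3 + 5 + 6 + 8 + 9 + 13 = 45.
Step 3: U_X = R1 - n1(n1+1)/2 = 45 - 7*8/2 = 45 - 28 = 17.
       U_Y = n1*n2 - U_X = 49 - 17 = 32.
Step 4: No ties, so the exact null distribution of U (based on enumerating the C(14,7) = 3432 equally likely rank assignments) gives the two-sided p-value.
Step 5: p-value = 0.382867; compare to alpha = 0.05. fail to reject H0.

U_X = 17, p = 0.382867, fail to reject H0 at alpha = 0.05.


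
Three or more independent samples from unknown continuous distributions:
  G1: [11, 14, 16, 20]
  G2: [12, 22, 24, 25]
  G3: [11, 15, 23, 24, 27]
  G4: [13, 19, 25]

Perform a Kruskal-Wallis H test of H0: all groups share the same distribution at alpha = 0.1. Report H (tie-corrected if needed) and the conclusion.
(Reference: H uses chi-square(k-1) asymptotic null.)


Step 1: Combine all N = 16 observations and assign midranks.
sorted (value, group, rank): (11,G1,1.5), (11,G3,1.5), (12,G2,3), (13,G4,4), (14,G1,5), (15,G3,6), (16,G1,7), (19,G4,8), (20,G1,9), (22,G2,10), (23,G3,11), (24,G2,12.5), (24,G3,12.5), (25,G2,14.5), (25,G4,14.5), (27,G3,16)
Step 2: Sum ranks within each group.
R_1 = 22.5 (n_1 = 4)
R_2 = 40 (n_2 = 4)
R_3 = 47 (n_3 = 5)
R_4 = 26.5 (n_4 = 3)
Step 3: H = 12/(N(N+1)) * sum(R_i^2/n_i) - 3(N+1)
     = 12/(16*17) * (22.5^2/4 + 40^2/4 + 47^2/5 + 26.5^2/3) - 3*17
     = 0.044118 * 1202.45 - 51
     = 2.049081.
Step 4: Ties present; correction factor C = 1 - 18/(16^3 - 16) = 0.995588. Corrected H = 2.049081 / 0.995588 = 2.058161.
Step 5: Under H0, H ~ chi^2(3); p-value = 0.560423.
Step 6: alpha = 0.1. fail to reject H0.

H = 2.0582, df = 3, p = 0.560423, fail to reject H0.


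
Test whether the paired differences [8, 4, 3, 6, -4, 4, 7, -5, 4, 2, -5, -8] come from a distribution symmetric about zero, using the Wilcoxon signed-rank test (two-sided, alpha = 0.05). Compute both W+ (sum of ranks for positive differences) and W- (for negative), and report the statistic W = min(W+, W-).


Step 1: Drop any zero differences (none here) and take |d_i|.
|d| = [8, 4, 3, 6, 4, 4, 7, 5, 4, 2, 5, 8]
Step 2: Midrank |d_i| (ties get averaged ranks).
ranks: |8|->11.5, |4|->4.5, |3|->2, |6|->9, |4|->4.5, |4|->4.5, |7|->10, |5|->7.5, |4|->4.5, |2|->1, |5|->7.5, |8|->11.5
Step 3: Attach original signs; sum ranks with positive sign and with negative sign.
W+ = 11.5 + 4.5 + 2 + 9 + 4.5 + 10 + 4.5 + 1 = 47
W- = 4.5 + 7.5 + 7.5 + 11.5 = 31
(Check: W+ + W- = 78 should equal n(n+1)/2 = 78.)
Step 4: Test statistic W = min(W+, W-) = 31.
Step 5: Ties in |d|, so use the tie-corrected normal approximation.
        E[W] = n(n+1)/4 = 12*13/4 = 39.
        Tie groups: |d|=4 (t=4), |d|=5 (t=2), |d|=8 (t=2); sum(t^3 - t) = 72.
        Var[W] = n(n+1)(2n+1)/24 - sum(t^3-t)/48 = 3900/24 - 72/48 = 161.
        z = (W - E[W]) / sqrt(Var[W]) = (31 - 39) / 12.6886 = -0.6305.
        Two-sided p = 2*Phi(z) = 0.528375.
Step 6: alpha = 0.05. fail to reject H0.

W+ = 47, W- = 31, W = min = 31, p = 0.528375, fail to reject H0.


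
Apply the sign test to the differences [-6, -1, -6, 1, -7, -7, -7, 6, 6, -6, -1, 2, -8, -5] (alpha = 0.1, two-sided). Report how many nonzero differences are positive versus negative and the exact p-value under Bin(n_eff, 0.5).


Step 1: Discard zero differences. Original n = 14; n_eff = number of nonzero differences = 14.
Nonzero differences (with sign): -6, -1, -6, +1, -7, -7, -7, +6, +6, -6, -1, +2, -8, -5
Step 2: Count signs: positive = 4, negative = 10.
Step 3: Under H0: P(positive) = 0.5, so the number of positives S ~ Bin(14, 0.5).
Step 4: Two-sided exact p-value = sum of Bin(14,0.5) probabilities at or below the observed probability = 0.179565.
Step 5: alpha = 0.1. fail to reject H0.

n_eff = 14, pos = 4, neg = 10, p = 0.179565, fail to reject H0.


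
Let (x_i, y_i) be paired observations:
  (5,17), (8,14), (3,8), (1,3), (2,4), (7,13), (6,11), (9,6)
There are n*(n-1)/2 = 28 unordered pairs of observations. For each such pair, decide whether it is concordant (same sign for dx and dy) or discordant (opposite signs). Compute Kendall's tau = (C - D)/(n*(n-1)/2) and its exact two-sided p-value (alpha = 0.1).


Step 1: Enumerate the 28 unordered pairs (i,j) with i<j and classify each by sign(x_j-x_i) * sign(y_j-y_i).
  (1,2):dx=+3,dy=-3->D; (1,3):dx=-2,dy=-9->C; (1,4):dx=-4,dy=-14->C; (1,5):dx=-3,dy=-13->C
  (1,6):dx=+2,dy=-4->D; (1,7):dx=+1,dy=-6->D; (1,8):dx=+4,dy=-11->D; (2,3):dx=-5,dy=-6->C
  (2,4):dx=-7,dy=-11->C; (2,5):dx=-6,dy=-10->C; (2,6):dx=-1,dy=-1->C; (2,7):dx=-2,dy=-3->C
  (2,8):dx=+1,dy=-8->D; (3,4):dx=-2,dy=-5->C; (3,5):dx=-1,dy=-4->C; (3,6):dx=+4,dy=+5->C
  (3,7):dx=+3,dy=+3->C; (3,8):dx=+6,dy=-2->D; (4,5):dx=+1,dy=+1->C; (4,6):dx=+6,dy=+10->C
  (4,7):dx=+5,dy=+8->C; (4,8):dx=+8,dy=+3->C; (5,6):dx=+5,dy=+9->C; (5,7):dx=+4,dy=+7->C
  (5,8):dx=+7,dy=+2->C; (6,7):dx=-1,dy=-2->C; (6,8):dx=+2,dy=-7->D; (7,8):dx=+3,dy=-5->D
Step 2: C = 20, D = 8, total pairs = 28.
Step 3: tau = (C - D)/(n(n-1)/2) = (20 - 8)/28 = 0.428571.
Step 4: Exact two-sided p-value (enumerate n! = 40320 permutations of y under H0): p = 0.178869.
Step 5: alpha = 0.1. fail to reject H0.

tau_b = 0.4286 (C=20, D=8), p = 0.178869, fail to reject H0.


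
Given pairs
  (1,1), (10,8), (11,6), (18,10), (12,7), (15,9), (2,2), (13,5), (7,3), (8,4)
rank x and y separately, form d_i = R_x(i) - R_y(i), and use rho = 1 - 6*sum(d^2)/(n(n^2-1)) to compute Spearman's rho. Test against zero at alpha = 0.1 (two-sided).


Step 1: Rank x and y separately (midranks; no ties here).
rank(x): 1->1, 10->5, 11->6, 18->10, 12->7, 15->9, 2->2, 13->8, 7->3, 8->4
rank(y): 1->1, 8->8, 6->6, 10->10, 7->7, 9->9, 2->2, 5->5, 3->3, 4->4
Step 2: d_i = R_x(i) - R_y(i); compute d_i^2.
  (1-1)^2=0, (5-8)^2=9, (6-6)^2=0, (10-10)^2=0, (7-7)^2=0, (9-9)^2=0, (2-2)^2=0, (8-5)^2=9, (3-3)^2=0, (4-4)^2=0
sum(d^2) = 18.
Step 3: rho = 1 - 6*18 / (10*(10^2 - 1)) = 1 - 108/990 = 0.890909.
Step 4: Under H0, t = rho * sqrt((n-2)/(1-rho^2)) = 5.5482 ~ t(8).
Step 5: Two-sided p-value from the t-distribution with 8 df = 0.000542.
Step 6: alpha = 0.1. reject H0.

rho = 0.8909, p = 0.000542, reject H0 at alpha = 0.1.


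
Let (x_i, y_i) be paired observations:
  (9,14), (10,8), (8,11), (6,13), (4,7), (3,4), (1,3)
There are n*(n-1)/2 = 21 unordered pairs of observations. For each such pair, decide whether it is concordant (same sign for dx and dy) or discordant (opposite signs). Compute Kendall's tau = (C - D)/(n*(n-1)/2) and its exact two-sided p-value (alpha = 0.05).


Step 1: Enumerate the 21 unordered pairs (i,j) with i<j and classify each by sign(x_j-x_i) * sign(y_j-y_i).
  (1,2):dx=+1,dy=-6->D; (1,3):dx=-1,dy=-3->C; (1,4):dx=-3,dy=-1->C; (1,5):dx=-5,dy=-7->C
  (1,6):dx=-6,dy=-10->C; (1,7):dx=-8,dy=-11->C; (2,3):dx=-2,dy=+3->D; (2,4):dx=-4,dy=+5->D
  (2,5):dx=-6,dy=-1->C; (2,6):dx=-7,dy=-4->C; (2,7):dx=-9,dy=-5->C; (3,4):dx=-2,dy=+2->D
  (3,5):dx=-4,dy=-4->C; (3,6):dx=-5,dy=-7->C; (3,7):dx=-7,dy=-8->C; (4,5):dx=-2,dy=-6->C
  (4,6):dx=-3,dy=-9->C; (4,7):dx=-5,dy=-10->C; (5,6):dx=-1,dy=-3->C; (5,7):dx=-3,dy=-4->C
  (6,7):dx=-2,dy=-1->C
Step 2: C = 17, D = 4, total pairs = 21.
Step 3: tau = (C - D)/(n(n-1)/2) = (17 - 4)/21 = 0.619048.
Step 4: Exact two-sided p-value (enumerate n! = 5040 permutations of y under H0): p = 0.069048.
Step 5: alpha = 0.05. fail to reject H0.

tau_b = 0.6190 (C=17, D=4), p = 0.069048, fail to reject H0.


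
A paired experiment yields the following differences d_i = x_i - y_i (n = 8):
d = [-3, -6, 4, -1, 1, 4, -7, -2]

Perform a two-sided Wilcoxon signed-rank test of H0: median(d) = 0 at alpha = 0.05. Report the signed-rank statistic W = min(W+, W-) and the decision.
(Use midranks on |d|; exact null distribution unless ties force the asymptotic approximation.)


Step 1: Drop any zero differences (none here) and take |d_i|.
|d| = [3, 6, 4, 1, 1, 4, 7, 2]
Step 2: Midrank |d_i| (ties get averaged ranks).
ranks: |3|->4, |6|->7, |4|->5.5, |1|->1.5, |1|->1.5, |4|->5.5, |7|->8, |2|->3
Step 3: Attach original signs; sum ranks with positive sign and with negative sign.
W+ = 5.5 + 1.5 + 5.5 = 12.5
W- = 4 + 7 + 1.5 + 8 + 3 = 23.5
(Check: W+ + W- = 36 should equal n(n+1)/2 = 36.)
Step 4: Test statistic W = min(W+, W-) = 12.5.
Step 5: Ties in |d|, so use the tie-corrected normal approximation.
        E[W] = n(n+1)/4 = 8*9/4 = 18.
        Tie groups: |d|=1 (t=2), |d|=4 (t=2); sum(t^3 - t) = 12.
        Var[W] = n(n+1)(2n+1)/24 - sum(t^3-t)/48 = 1224/24 - 12/48 = 50.75.
        z = (W - E[W]) / sqrt(Var[W]) = (12.5 - 18) / 7.1239 = -0.7720.
        Two-sided p = 2*Phi(z) = 0.440086.
Step 6: alpha = 0.05. fail to reject H0.

W+ = 12.5, W- = 23.5, W = min = 12.5, p = 0.440086, fail to reject H0.


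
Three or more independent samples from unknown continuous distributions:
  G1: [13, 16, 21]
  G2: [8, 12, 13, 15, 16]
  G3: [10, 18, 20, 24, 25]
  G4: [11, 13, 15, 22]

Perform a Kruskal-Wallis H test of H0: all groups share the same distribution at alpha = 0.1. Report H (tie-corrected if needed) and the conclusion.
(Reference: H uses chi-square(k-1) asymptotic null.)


Step 1: Combine all N = 17 observations and assign midranks.
sorted (value, group, rank): (8,G2,1), (10,G3,2), (11,G4,3), (12,G2,4), (13,G1,6), (13,G2,6), (13,G4,6), (15,G2,8.5), (15,G4,8.5), (16,G1,10.5), (16,G2,10.5), (18,G3,12), (20,G3,13), (21,G1,14), (22,G4,15), (24,G3,16), (25,G3,17)
Step 2: Sum ranks within each group.
R_1 = 30.5 (n_1 = 3)
R_2 = 30 (n_2 = 5)
R_3 = 60 (n_3 = 5)
R_4 = 32.5 (n_4 = 4)
Step 3: H = 12/(N(N+1)) * sum(R_i^2/n_i) - 3(N+1)
     = 12/(17*18) * (30.5^2/3 + 30^2/5 + 60^2/5 + 32.5^2/4) - 3*18
     = 0.039216 * 1474.15 - 54
     = 3.809641.
Step 4: Ties present; correction factor C = 1 - 36/(17^3 - 17) = 0.992647. Corrected H = 3.809641 / 0.992647 = 3.837860.
Step 5: Under H0, H ~ chi^2(3); p-value = 0.279513.
Step 6: alpha = 0.1. fail to reject H0.

H = 3.8379, df = 3, p = 0.279513, fail to reject H0.


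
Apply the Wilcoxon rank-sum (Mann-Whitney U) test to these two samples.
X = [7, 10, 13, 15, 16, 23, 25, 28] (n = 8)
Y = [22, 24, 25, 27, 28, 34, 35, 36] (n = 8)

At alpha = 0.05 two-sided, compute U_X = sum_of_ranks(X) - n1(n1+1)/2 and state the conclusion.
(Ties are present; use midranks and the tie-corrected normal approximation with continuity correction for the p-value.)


Step 1: Combine and sort all 16 observations; assign midranks.
sorted (value, group): (7,X), (10,X), (13,X), (15,X), (16,X), (22,Y), (23,X), (24,Y), (25,X), (25,Y), (27,Y), (28,X), (28,Y), (34,Y), (35,Y), (36,Y)
ranks: 7->1, 10->2, 13->3, 15->4, 16->5, 22->6, 23->7, 24->8, 25->9.5, 25->9.5, 27->11, 28->12.5, 28->12.5, 34->14, 35->15, 36->16
Step 2: Rank sum for X: R1 = 1 + 2 + 3 + 4 + 5 + 7 + 9.5 + 12.5 = 44.
Step 3: U_X = R1 - n1(n1+1)/2 = 44 - 8*9/2 = 44 - 36 = 8.
       U_Y = n1*n2 - U_X = 64 - 8 = 56.
Step 4: Ties are present, so use the tie-corrected normal approximation (with continuity correction) for the p-value.
Step 5: p-value = 0.013450; compare to alpha = 0.05. reject H0.

U_X = 8, p = 0.013450, reject H0 at alpha = 0.05.


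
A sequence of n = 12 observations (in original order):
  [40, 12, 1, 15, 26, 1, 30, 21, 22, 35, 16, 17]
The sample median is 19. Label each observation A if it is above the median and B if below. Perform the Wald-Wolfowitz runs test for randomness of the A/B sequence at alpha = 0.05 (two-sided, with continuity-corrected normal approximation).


Step 1: Compute median = 19; label A = above, B = below.
Labels in order: ABBBABAAAABB  (n_A = 6, n_B = 6)
Step 2: Count runs R = 6.
Step 3: Under H0 (random ordering), E[R] = 2*n_A*n_B/(n_A+n_B) + 1 = 2*6*6/12 + 1 = 7.0000.
        Var[R] = 2*n_A*n_B*(2*n_A*n_B - n_A - n_B) / ((n_A+n_B)^2 * (n_A+n_B-1)) = 4320/1584 = 2.7273.
        SD[R] = 1.6514.
Step 4: Continuity-corrected z = (R + 0.5 - E[R]) / SD[R] = (6 + 0.5 - 7.0000) / 1.6514 = -0.3028.
Step 5: Two-sided p-value via normal approximation = 2*(1 - Phi(|z|)) = 0.762069.
Step 6: alpha = 0.05. fail to reject H0.

R = 6, z = -0.3028, p = 0.762069, fail to reject H0.


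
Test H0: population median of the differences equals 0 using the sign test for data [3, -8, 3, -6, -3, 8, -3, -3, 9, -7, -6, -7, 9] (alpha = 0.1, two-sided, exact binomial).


Step 1: Discard zero differences. Original n = 13; n_eff = number of nonzero differences = 13.
Nonzero differences (with sign): +3, -8, +3, -6, -3, +8, -3, -3, +9, -7, -6, -7, +9
Step 2: Count signs: positive = 5, negative = 8.
Step 3: Under H0: P(positive) = 0.5, so the number of positives S ~ Bin(13, 0.5).
Step 4: Two-sided exact p-value = sum of Bin(13,0.5) probabilities at or below the observed probability = 0.581055.
Step 5: alpha = 0.1. fail to reject H0.

n_eff = 13, pos = 5, neg = 8, p = 0.581055, fail to reject H0.


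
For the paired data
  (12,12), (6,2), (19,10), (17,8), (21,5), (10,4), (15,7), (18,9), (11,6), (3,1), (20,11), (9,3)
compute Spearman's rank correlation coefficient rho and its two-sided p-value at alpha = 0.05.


Step 1: Rank x and y separately (midranks; no ties here).
rank(x): 12->6, 6->2, 19->10, 17->8, 21->12, 10->4, 15->7, 18->9, 11->5, 3->1, 20->11, 9->3
rank(y): 12->12, 2->2, 10->10, 8->8, 5->5, 4->4, 7->7, 9->9, 6->6, 1->1, 11->11, 3->3
Step 2: d_i = R_x(i) - R_y(i); compute d_i^2.
  (6-12)^2=36, (2-2)^2=0, (10-10)^2=0, (8-8)^2=0, (12-5)^2=49, (4-4)^2=0, (7-7)^2=0, (9-9)^2=0, (5-6)^2=1, (1-1)^2=0, (11-11)^2=0, (3-3)^2=0
sum(d^2) = 86.
Step 3: rho = 1 - 6*86 / (12*(12^2 - 1)) = 1 - 516/1716 = 0.699301.
Step 4: Under H0, t = rho * sqrt((n-2)/(1-rho^2)) = 3.0936 ~ t(10).
Step 5: Two-sided p-value from the t-distribution with 10 df = 0.011374.
Step 6: alpha = 0.05. reject H0.

rho = 0.6993, p = 0.011374, reject H0 at alpha = 0.05.


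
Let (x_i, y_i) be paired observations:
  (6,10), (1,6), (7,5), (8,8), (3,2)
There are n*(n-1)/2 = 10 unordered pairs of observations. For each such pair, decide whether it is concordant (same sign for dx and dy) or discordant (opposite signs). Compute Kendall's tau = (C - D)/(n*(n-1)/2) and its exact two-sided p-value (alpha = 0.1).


Step 1: Enumerate the 10 unordered pairs (i,j) with i<j and classify each by sign(x_j-x_i) * sign(y_j-y_i).
  (1,2):dx=-5,dy=-4->C; (1,3):dx=+1,dy=-5->D; (1,4):dx=+2,dy=-2->D; (1,5):dx=-3,dy=-8->C
  (2,3):dx=+6,dy=-1->D; (2,4):dx=+7,dy=+2->C; (2,5):dx=+2,dy=-4->D; (3,4):dx=+1,dy=+3->C
  (3,5):dx=-4,dy=-3->C; (4,5):dx=-5,dy=-6->C
Step 2: C = 6, D = 4, total pairs = 10.
Step 3: tau = (C - D)/(n(n-1)/2) = (6 - 4)/10 = 0.200000.
Step 4: Exact two-sided p-value (enumerate n! = 120 permutations of y under H0): p = 0.816667.
Step 5: alpha = 0.1. fail to reject H0.

tau_b = 0.2000 (C=6, D=4), p = 0.816667, fail to reject H0.


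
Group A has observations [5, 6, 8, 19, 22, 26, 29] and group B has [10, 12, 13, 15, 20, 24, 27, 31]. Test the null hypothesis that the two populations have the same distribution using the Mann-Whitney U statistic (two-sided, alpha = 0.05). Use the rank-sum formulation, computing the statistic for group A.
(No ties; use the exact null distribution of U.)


Step 1: Combine and sort all 15 observations; assign midranks.
sorted (value, group): (5,X), (6,X), (8,X), (10,Y), (12,Y), (13,Y), (15,Y), (19,X), (20,Y), (22,X), (24,Y), (26,X), (27,Y), (29,X), (31,Y)
ranks: 5->1, 6->2, 8->3, 10->4, 12->5, 13->6, 15->7, 19->8, 20->9, 22->10, 24->11, 26->12, 27->13, 29->14, 31->15
Step 2: Rank sum for X: R1 = 1 + 2 + 3 + 8 + 10 + 12 + 14 = 50.
Step 3: U_X = R1 - n1(n1+1)/2 = 50 - 7*8/2 = 50 - 28 = 22.
       U_Y = n1*n2 - U_X = 56 - 22 = 34.
Step 4: No ties, so the exact null distribution of U (based on enumerating the C(15,7) = 6435 equally likely rank assignments) gives the two-sided p-value.
Step 5: p-value = 0.535820; compare to alpha = 0.05. fail to reject H0.

U_X = 22, p = 0.535820, fail to reject H0 at alpha = 0.05.


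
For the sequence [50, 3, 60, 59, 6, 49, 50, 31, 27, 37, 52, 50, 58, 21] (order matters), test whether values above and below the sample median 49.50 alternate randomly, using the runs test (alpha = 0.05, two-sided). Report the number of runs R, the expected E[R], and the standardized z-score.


Step 1: Compute median = 49.50; label A = above, B = below.
Labels in order: ABAABBABBBAAAB  (n_A = 7, n_B = 7)
Step 2: Count runs R = 8.
Step 3: Under H0 (random ordering), E[R] = 2*n_A*n_B/(n_A+n_B) + 1 = 2*7*7/14 + 1 = 8.0000.
        Var[R] = 2*n_A*n_B*(2*n_A*n_B - n_A - n_B) / ((n_A+n_B)^2 * (n_A+n_B-1)) = 8232/2548 = 3.2308.
        SD[R] = 1.7974.
Step 4: R = E[R], so z = 0 with no continuity correction.
Step 5: Two-sided p-value via normal approximation = 2*(1 - Phi(|z|)) = 1.000000.
Step 6: alpha = 0.05. fail to reject H0.

R = 8, z = 0.0000, p = 1.000000, fail to reject H0.


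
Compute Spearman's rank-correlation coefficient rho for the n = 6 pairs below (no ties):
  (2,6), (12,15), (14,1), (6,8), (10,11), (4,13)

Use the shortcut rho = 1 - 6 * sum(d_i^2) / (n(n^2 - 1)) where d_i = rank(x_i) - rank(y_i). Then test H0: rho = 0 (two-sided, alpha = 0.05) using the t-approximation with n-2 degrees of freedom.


Step 1: Rank x and y separately (midranks; no ties here).
rank(x): 2->1, 12->5, 14->6, 6->3, 10->4, 4->2
rank(y): 6->2, 15->6, 1->1, 8->3, 11->4, 13->5
Step 2: d_i = R_x(i) - R_y(i); compute d_i^2.
  (1-2)^2=1, (5-6)^2=1, (6-1)^2=25, (3-3)^2=0, (4-4)^2=0, (2-5)^2=9
sum(d^2) = 36.
Step 3: rho = 1 - 6*36 / (6*(6^2 - 1)) = 1 - 216/210 = -0.028571.
Step 4: Under H0, t = rho * sqrt((n-2)/(1-rho^2)) = -0.0572 ~ t(4).
Step 5: Two-sided p-value from the t-distribution with 4 df = 0.957155.
Step 6: alpha = 0.05. fail to reject H0.

rho = -0.0286, p = 0.957155, fail to reject H0 at alpha = 0.05.


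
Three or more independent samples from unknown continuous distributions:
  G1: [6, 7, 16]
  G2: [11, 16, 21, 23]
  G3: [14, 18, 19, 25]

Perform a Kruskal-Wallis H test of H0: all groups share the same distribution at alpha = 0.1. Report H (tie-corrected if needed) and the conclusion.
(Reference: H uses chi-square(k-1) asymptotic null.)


Step 1: Combine all N = 11 observations and assign midranks.
sorted (value, group, rank): (6,G1,1), (7,G1,2), (11,G2,3), (14,G3,4), (16,G1,5.5), (16,G2,5.5), (18,G3,7), (19,G3,8), (21,G2,9), (23,G2,10), (25,G3,11)
Step 2: Sum ranks within each group.
R_1 = 8.5 (n_1 = 3)
R_2 = 27.5 (n_2 = 4)
R_3 = 30 (n_3 = 4)
Step 3: H = 12/(N(N+1)) * sum(R_i^2/n_i) - 3(N+1)
     = 12/(11*12) * (8.5^2/3 + 27.5^2/4 + 30^2/4) - 3*12
     = 0.090909 * 438.146 - 36
     = 3.831439.
Step 4: Ties present; correction factor C = 1 - 6/(11^3 - 11) = 0.995455. Corrected H = 3.831439 / 0.995455 = 3.848935.
Step 5: Under H0, H ~ chi^2(2); p-value = 0.145953.
Step 6: alpha = 0.1. fail to reject H0.

H = 3.8489, df = 2, p = 0.145953, fail to reject H0.


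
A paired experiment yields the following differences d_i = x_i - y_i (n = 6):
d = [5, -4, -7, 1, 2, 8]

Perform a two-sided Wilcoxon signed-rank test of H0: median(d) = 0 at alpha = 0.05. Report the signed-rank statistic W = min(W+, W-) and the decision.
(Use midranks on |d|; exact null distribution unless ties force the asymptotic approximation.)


Step 1: Drop any zero differences (none here) and take |d_i|.
|d| = [5, 4, 7, 1, 2, 8]
Step 2: Midrank |d_i| (ties get averaged ranks).
ranks: |5|->4, |4|->3, |7|->5, |1|->1, |2|->2, |8|->6
Step 3: Attach original signs; sum ranks with positive sign and with negative sign.
W+ = 4 + 1 + 2 + 6 = 13
W- = 3 + 5 = 8
(Check: W+ + W- = 21 should equal n(n+1)/2 = 21.)
Step 4: Test statistic W = min(W+, W-) = 8.
Step 5: No ties, so the exact null distribution over the 2^6 = 64 sign assignments gives the two-sided p-value = 0.687500.
Step 6: alpha = 0.05. fail to reject H0.

W+ = 13, W- = 8, W = min = 8, p = 0.687500, fail to reject H0.


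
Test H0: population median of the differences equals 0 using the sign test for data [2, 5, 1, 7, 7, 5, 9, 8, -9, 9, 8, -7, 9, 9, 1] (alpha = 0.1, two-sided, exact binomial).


Step 1: Discard zero differences. Original n = 15; n_eff = number of nonzero differences = 15.
Nonzero differences (with sign): +2, +5, +1, +7, +7, +5, +9, +8, -9, +9, +8, -7, +9, +9, +1
Step 2: Count signs: positive = 13, negative = 2.
Step 3: Under H0: P(positive) = 0.5, so the number of positives S ~ Bin(15, 0.5).
Step 4: Two-sided exact p-value = sum of Bin(15,0.5) probabilities at or below the observed probability = 0.007385.
Step 5: alpha = 0.1. reject H0.

n_eff = 15, pos = 13, neg = 2, p = 0.007385, reject H0.


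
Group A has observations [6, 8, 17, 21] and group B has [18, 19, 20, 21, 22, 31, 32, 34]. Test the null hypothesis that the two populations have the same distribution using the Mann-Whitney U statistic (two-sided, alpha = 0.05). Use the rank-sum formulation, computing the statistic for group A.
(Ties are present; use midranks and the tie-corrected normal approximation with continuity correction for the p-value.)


Step 1: Combine and sort all 12 observations; assign midranks.
sorted (value, group): (6,X), (8,X), (17,X), (18,Y), (19,Y), (20,Y), (21,X), (21,Y), (22,Y), (31,Y), (32,Y), (34,Y)
ranks: 6->1, 8->2, 17->3, 18->4, 19->5, 20->6, 21->7.5, 21->7.5, 22->9, 31->10, 32->11, 34->12
Step 2: Rank sum for X: R1 = 1 + 2 + 3 + 7.5 = 13.5.
Step 3: U_X = R1 - n1(n1+1)/2 = 13.5 - 4*5/2 = 13.5 - 10 = 3.5.
       U_Y = n1*n2 - U_X = 32 - 3.5 = 28.5.
Step 4: Ties are present, so use the tie-corrected normal approximation (with continuity correction) for the p-value.
Step 5: p-value = 0.041184; compare to alpha = 0.05. reject H0.

U_X = 3.5, p = 0.041184, reject H0 at alpha = 0.05.


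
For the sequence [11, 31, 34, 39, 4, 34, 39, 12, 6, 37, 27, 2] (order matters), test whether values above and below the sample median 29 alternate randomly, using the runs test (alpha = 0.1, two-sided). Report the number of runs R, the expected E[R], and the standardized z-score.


Step 1: Compute median = 29; label A = above, B = below.
Labels in order: BAAABAABBABB  (n_A = 6, n_B = 6)
Step 2: Count runs R = 7.
Step 3: Under H0 (random ordering), E[R] = 2*n_A*n_B/(n_A+n_B) + 1 = 2*6*6/12 + 1 = 7.0000.
        Var[R] = 2*n_A*n_B*(2*n_A*n_B - n_A - n_B) / ((n_A+n_B)^2 * (n_A+n_B-1)) = 4320/1584 = 2.7273.
        SD[R] = 1.6514.
Step 4: R = E[R], so z = 0 with no continuity correction.
Step 5: Two-sided p-value via normal approximation = 2*(1 - Phi(|z|)) = 1.000000.
Step 6: alpha = 0.1. fail to reject H0.

R = 7, z = 0.0000, p = 1.000000, fail to reject H0.


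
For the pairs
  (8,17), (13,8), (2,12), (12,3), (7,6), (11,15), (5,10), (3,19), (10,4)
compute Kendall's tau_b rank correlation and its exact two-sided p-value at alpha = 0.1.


Step 1: Enumerate the 36 unordered pairs (i,j) with i<j and classify each by sign(x_j-x_i) * sign(y_j-y_i).
  (1,2):dx=+5,dy=-9->D; (1,3):dx=-6,dy=-5->C; (1,4):dx=+4,dy=-14->D; (1,5):dx=-1,dy=-11->C
  (1,6):dx=+3,dy=-2->D; (1,7):dx=-3,dy=-7->C; (1,8):dx=-5,dy=+2->D; (1,9):dx=+2,dy=-13->D
  (2,3):dx=-11,dy=+4->D; (2,4):dx=-1,dy=-5->C; (2,5):dx=-6,dy=-2->C; (2,6):dx=-2,dy=+7->D
  (2,7):dx=-8,dy=+2->D; (2,8):dx=-10,dy=+11->D; (2,9):dx=-3,dy=-4->C; (3,4):dx=+10,dy=-9->D
  (3,5):dx=+5,dy=-6->D; (3,6):dx=+9,dy=+3->C; (3,7):dx=+3,dy=-2->D; (3,8):dx=+1,dy=+7->C
  (3,9):dx=+8,dy=-8->D; (4,5):dx=-5,dy=+3->D; (4,6):dx=-1,dy=+12->D; (4,7):dx=-7,dy=+7->D
  (4,8):dx=-9,dy=+16->D; (4,9):dx=-2,dy=+1->D; (5,6):dx=+4,dy=+9->C; (5,7):dx=-2,dy=+4->D
  (5,8):dx=-4,dy=+13->D; (5,9):dx=+3,dy=-2->D; (6,7):dx=-6,dy=-5->C; (6,8):dx=-8,dy=+4->D
  (6,9):dx=-1,dy=-11->C; (7,8):dx=-2,dy=+9->D; (7,9):dx=+5,dy=-6->D; (8,9):dx=+7,dy=-15->D
Step 2: C = 11, D = 25, total pairs = 36.
Step 3: tau = (C - D)/(n(n-1)/2) = (11 - 25)/36 = -0.388889.
Step 4: Exact two-sided p-value (enumerate n! = 362880 permutations of y under H0): p = 0.180181.
Step 5: alpha = 0.1. fail to reject H0.

tau_b = -0.3889 (C=11, D=25), p = 0.180181, fail to reject H0.


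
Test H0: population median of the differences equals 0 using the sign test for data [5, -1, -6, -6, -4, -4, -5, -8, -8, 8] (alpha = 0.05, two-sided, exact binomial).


Step 1: Discard zero differences. Original n = 10; n_eff = number of nonzero differences = 10.
Nonzero differences (with sign): +5, -1, -6, -6, -4, -4, -5, -8, -8, +8
Step 2: Count signs: positive = 2, negative = 8.
Step 3: Under H0: P(positive) = 0.5, so the number of positives S ~ Bin(10, 0.5).
Step 4: Two-sided exact p-value = sum of Bin(10,0.5) probabilities at or below the observed probability = 0.109375.
Step 5: alpha = 0.05. fail to reject H0.

n_eff = 10, pos = 2, neg = 8, p = 0.109375, fail to reject H0.


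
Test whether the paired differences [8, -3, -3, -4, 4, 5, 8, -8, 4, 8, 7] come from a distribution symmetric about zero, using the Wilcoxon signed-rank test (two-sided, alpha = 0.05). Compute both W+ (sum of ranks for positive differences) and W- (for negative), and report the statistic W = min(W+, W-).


Step 1: Drop any zero differences (none here) and take |d_i|.
|d| = [8, 3, 3, 4, 4, 5, 8, 8, 4, 8, 7]
Step 2: Midrank |d_i| (ties get averaged ranks).
ranks: |8|->9.5, |3|->1.5, |3|->1.5, |4|->4, |4|->4, |5|->6, |8|->9.5, |8|->9.5, |4|->4, |8|->9.5, |7|->7
Step 3: Attach original signs; sum ranks with positive sign and with negative sign.
W+ = 9.5 + 4 + 6 + 9.5 + 4 + 9.5 + 7 = 49.5
W- = 1.5 + 1.5 + 4 + 9.5 = 16.5
(Check: W+ + W- = 66 should equal n(n+1)/2 = 66.)
Step 4: Test statistic W = min(W+, W-) = 16.5.
Step 5: Ties in |d|, so use the tie-corrected normal approximation.
        E[W] = n(n+1)/4 = 11*12/4 = 33.
        Tie groups: |d|=3 (t=2), |d|=4 (t=3), |d|=8 (t=4); sum(t^3 - t) = 90.
        Var[W] = n(n+1)(2n+1)/24 - sum(t^3-t)/48 = 3036/24 - 90/48 = 124.625.
        z = (W - E[W]) / sqrt(Var[W]) = (16.5 - 33) / 11.1636 = -1.4780.
        Two-sided p = 2*Phi(z) = 0.139401.
Step 6: alpha = 0.05. fail to reject H0.

W+ = 49.5, W- = 16.5, W = min = 16.5, p = 0.139401, fail to reject H0.


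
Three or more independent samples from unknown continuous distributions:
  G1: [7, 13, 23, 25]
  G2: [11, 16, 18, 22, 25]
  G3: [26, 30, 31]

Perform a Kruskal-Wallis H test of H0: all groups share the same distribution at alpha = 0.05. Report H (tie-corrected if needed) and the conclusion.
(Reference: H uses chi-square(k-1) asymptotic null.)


Step 1: Combine all N = 12 observations and assign midranks.
sorted (value, group, rank): (7,G1,1), (11,G2,2), (13,G1,3), (16,G2,4), (18,G2,5), (22,G2,6), (23,G1,7), (25,G1,8.5), (25,G2,8.5), (26,G3,10), (30,G3,11), (31,G3,12)
Step 2: Sum ranks within each group.
R_1 = 19.5 (n_1 = 4)
R_2 = 25.5 (n_2 = 5)
R_3 = 33 (n_3 = 3)
Step 3: H = 12/(N(N+1)) * sum(R_i^2/n_i) - 3(N+1)
     = 12/(12*13) * (19.5^2/4 + 25.5^2/5 + 33^2/3) - 3*13
     = 0.076923 * 588.112 - 39
     = 6.239423.
Step 4: Ties present; correction factor C = 1 - 6/(12^3 - 12) = 0.996503. Corrected H = 6.239423 / 0.996503 = 6.261316.
Step 5: Under H0, H ~ chi^2(2); p-value = 0.043689.
Step 6: alpha = 0.05. reject H0.

H = 6.2613, df = 2, p = 0.043689, reject H0.


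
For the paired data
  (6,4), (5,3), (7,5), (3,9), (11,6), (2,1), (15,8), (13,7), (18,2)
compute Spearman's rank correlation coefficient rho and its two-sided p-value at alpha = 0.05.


Step 1: Rank x and y separately (midranks; no ties here).
rank(x): 6->4, 5->3, 7->5, 3->2, 11->6, 2->1, 15->8, 13->7, 18->9
rank(y): 4->4, 3->3, 5->5, 9->9, 6->6, 1->1, 8->8, 7->7, 2->2
Step 2: d_i = R_x(i) - R_y(i); compute d_i^2.
  (4-4)^2=0, (3-3)^2=0, (5-5)^2=0, (2-9)^2=49, (6-6)^2=0, (1-1)^2=0, (8-8)^2=0, (7-7)^2=0, (9-2)^2=49
sum(d^2) = 98.
Step 3: rho = 1 - 6*98 / (9*(9^2 - 1)) = 1 - 588/720 = 0.183333.
Step 4: Under H0, t = rho * sqrt((n-2)/(1-rho^2)) = 0.4934 ~ t(7).
Step 5: Two-sided p-value from the t-distribution with 7 df = 0.636820.
Step 6: alpha = 0.05. fail to reject H0.

rho = 0.1833, p = 0.636820, fail to reject H0 at alpha = 0.05.


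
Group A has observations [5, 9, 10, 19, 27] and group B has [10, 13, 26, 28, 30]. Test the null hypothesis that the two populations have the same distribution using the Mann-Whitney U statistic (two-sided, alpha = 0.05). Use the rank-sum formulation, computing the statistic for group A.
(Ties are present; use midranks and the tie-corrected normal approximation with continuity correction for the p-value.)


Step 1: Combine and sort all 10 observations; assign midranks.
sorted (value, group): (5,X), (9,X), (10,X), (10,Y), (13,Y), (19,X), (26,Y), (27,X), (28,Y), (30,Y)
ranks: 5->1, 9->2, 10->3.5, 10->3.5, 13->5, 19->6, 26->7, 27->8, 28->9, 30->10
Step 2: Rank sum for X: R1 = 1 + 2 + 3.5 + 6 + 8 = 20.5.
Step 3: U_X = R1 - n1(n1+1)/2 = 20.5 - 5*6/2 = 20.5 - 15 = 5.5.
       U_Y = n1*n2 - U_X = 25 - 5.5 = 19.5.
Step 4: Ties are present, so use the tie-corrected normal approximation (with continuity correction) for the p-value.
Step 5: p-value = 0.173217; compare to alpha = 0.05. fail to reject H0.

U_X = 5.5, p = 0.173217, fail to reject H0 at alpha = 0.05.


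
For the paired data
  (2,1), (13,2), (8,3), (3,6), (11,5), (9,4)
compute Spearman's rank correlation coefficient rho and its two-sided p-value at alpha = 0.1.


Step 1: Rank x and y separately (midranks; no ties here).
rank(x): 2->1, 13->6, 8->3, 3->2, 11->5, 9->4
rank(y): 1->1, 2->2, 3->3, 6->6, 5->5, 4->4
Step 2: d_i = R_x(i) - R_y(i); compute d_i^2.
  (1-1)^2=0, (6-2)^2=16, (3-3)^2=0, (2-6)^2=16, (5-5)^2=0, (4-4)^2=0
sum(d^2) = 32.
Step 3: rho = 1 - 6*32 / (6*(6^2 - 1)) = 1 - 192/210 = 0.085714.
Step 4: Under H0, t = rho * sqrt((n-2)/(1-rho^2)) = 0.1721 ~ t(4).
Step 5: Two-sided p-value from the t-distribution with 4 df = 0.871743.
Step 6: alpha = 0.1. fail to reject H0.

rho = 0.0857, p = 0.871743, fail to reject H0 at alpha = 0.1.


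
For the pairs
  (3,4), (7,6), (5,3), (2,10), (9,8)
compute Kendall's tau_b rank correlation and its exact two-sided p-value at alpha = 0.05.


Step 1: Enumerate the 10 unordered pairs (i,j) with i<j and classify each by sign(x_j-x_i) * sign(y_j-y_i).
  (1,2):dx=+4,dy=+2->C; (1,3):dx=+2,dy=-1->D; (1,4):dx=-1,dy=+6->D; (1,5):dx=+6,dy=+4->C
  (2,3):dx=-2,dy=-3->C; (2,4):dx=-5,dy=+4->D; (2,5):dx=+2,dy=+2->C; (3,4):dx=-3,dy=+7->D
  (3,5):dx=+4,dy=+5->C; (4,5):dx=+7,dy=-2->D
Step 2: C = 5, D = 5, total pairs = 10.
Step 3: tau = (C - D)/(n(n-1)/2) = (5 - 5)/10 = 0.000000.
Step 4: Exact two-sided p-value (enumerate n! = 120 permutations of y under H0): p = 1.000000.
Step 5: alpha = 0.05. fail to reject H0.

tau_b = 0.0000 (C=5, D=5), p = 1.000000, fail to reject H0.


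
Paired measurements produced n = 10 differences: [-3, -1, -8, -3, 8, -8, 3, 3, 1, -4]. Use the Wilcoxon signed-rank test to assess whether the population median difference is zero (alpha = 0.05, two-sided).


Step 1: Drop any zero differences (none here) and take |d_i|.
|d| = [3, 1, 8, 3, 8, 8, 3, 3, 1, 4]
Step 2: Midrank |d_i| (ties get averaged ranks).
ranks: |3|->4.5, |1|->1.5, |8|->9, |3|->4.5, |8|->9, |8|->9, |3|->4.5, |3|->4.5, |1|->1.5, |4|->7
Step 3: Attach original signs; sum ranks with positive sign and with negative sign.
W+ = 9 + 4.5 + 4.5 + 1.5 = 19.5
W- = 4.5 + 1.5 + 9 + 4.5 + 9 + 7 = 35.5
(Check: W+ + W- = 55 should equal n(n+1)/2 = 55.)
Step 4: Test statistic W = min(W+, W-) = 19.5.
Step 5: Ties in |d|, so use the tie-corrected normal approximation.
        E[W] = n(n+1)/4 = 10*11/4 = 27.5.
        Tie groups: |d|=1 (t=2), |d|=3 (t=4), |d|=8 (t=3); sum(t^3 - t) = 90.
        Var[W] = n(n+1)(2n+1)/24 - sum(t^3-t)/48 = 2310/24 - 90/48 = 94.375.
        z = (W - E[W]) / sqrt(Var[W]) = (19.5 - 27.5) / 9.7147 = -0.8235.
        Two-sided p = 2*Phi(z) = 0.410226.
Step 6: alpha = 0.05. fail to reject H0.

W+ = 19.5, W- = 35.5, W = min = 19.5, p = 0.410226, fail to reject H0.


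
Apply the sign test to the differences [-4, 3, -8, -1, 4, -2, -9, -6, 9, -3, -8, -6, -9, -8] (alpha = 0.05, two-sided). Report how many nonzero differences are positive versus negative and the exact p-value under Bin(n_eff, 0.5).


Step 1: Discard zero differences. Original n = 14; n_eff = number of nonzero differences = 14.
Nonzero differences (with sign): -4, +3, -8, -1, +4, -2, -9, -6, +9, -3, -8, -6, -9, -8
Step 2: Count signs: positive = 3, negative = 11.
Step 3: Under H0: P(positive) = 0.5, so the number of positives S ~ Bin(14, 0.5).
Step 4: Two-sided exact p-value = sum of Bin(14,0.5) probabilities at or below the observed probability = 0.057373.
Step 5: alpha = 0.05. fail to reject H0.

n_eff = 14, pos = 3, neg = 11, p = 0.057373, fail to reject H0.


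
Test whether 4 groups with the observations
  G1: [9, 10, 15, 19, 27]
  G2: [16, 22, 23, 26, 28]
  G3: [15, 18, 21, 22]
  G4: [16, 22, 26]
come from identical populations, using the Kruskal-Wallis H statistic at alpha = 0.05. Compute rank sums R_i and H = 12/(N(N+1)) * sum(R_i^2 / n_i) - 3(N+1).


Step 1: Combine all N = 17 observations and assign midranks.
sorted (value, group, rank): (9,G1,1), (10,G1,2), (15,G1,3.5), (15,G3,3.5), (16,G2,5.5), (16,G4,5.5), (18,G3,7), (19,G1,8), (21,G3,9), (22,G2,11), (22,G3,11), (22,G4,11), (23,G2,13), (26,G2,14.5), (26,G4,14.5), (27,G1,16), (28,G2,17)
Step 2: Sum ranks within each group.
R_1 = 30.5 (n_1 = 5)
R_2 = 61 (n_2 = 5)
R_3 = 30.5 (n_3 = 4)
R_4 = 31 (n_4 = 3)
Step 3: H = 12/(N(N+1)) * sum(R_i^2/n_i) - 3(N+1)
     = 12/(17*18) * (30.5^2/5 + 61^2/5 + 30.5^2/4 + 31^2/3) - 3*18
     = 0.039216 * 1483.15 - 54
     = 4.162582.
Step 4: Ties present; correction factor C = 1 - 42/(17^3 - 17) = 0.991422. Corrected H = 4.162582 / 0.991422 = 4.198599.
Step 5: Under H0, H ~ chi^2(3); p-value = 0.240802.
Step 6: alpha = 0.05. fail to reject H0.

H = 4.1986, df = 3, p = 0.240802, fail to reject H0.


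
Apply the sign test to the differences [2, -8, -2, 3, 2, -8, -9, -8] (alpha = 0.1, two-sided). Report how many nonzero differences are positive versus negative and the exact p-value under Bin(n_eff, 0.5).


Step 1: Discard zero differences. Original n = 8; n_eff = number of nonzero differences = 8.
Nonzero differences (with sign): +2, -8, -2, +3, +2, -8, -9, -8
Step 2: Count signs: positive = 3, negative = 5.
Step 3: Under H0: P(positive) = 0.5, so the number of positives S ~ Bin(8, 0.5).
Step 4: Two-sided exact p-value = sum of Bin(8,0.5) probabilities at or below the observed probability = 0.726562.
Step 5: alpha = 0.1. fail to reject H0.

n_eff = 8, pos = 3, neg = 5, p = 0.726562, fail to reject H0.


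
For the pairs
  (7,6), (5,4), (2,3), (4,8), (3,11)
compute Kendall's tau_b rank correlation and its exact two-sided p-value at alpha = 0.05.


Step 1: Enumerate the 10 unordered pairs (i,j) with i<j and classify each by sign(x_j-x_i) * sign(y_j-y_i).
  (1,2):dx=-2,dy=-2->C; (1,3):dx=-5,dy=-3->C; (1,4):dx=-3,dy=+2->D; (1,5):dx=-4,dy=+5->D
  (2,3):dx=-3,dy=-1->C; (2,4):dx=-1,dy=+4->D; (2,5):dx=-2,dy=+7->D; (3,4):dx=+2,dy=+5->C
  (3,5):dx=+1,dy=+8->C; (4,5):dx=-1,dy=+3->D
Step 2: C = 5, D = 5, total pairs = 10.
Step 3: tau = (C - D)/(n(n-1)/2) = (5 - 5)/10 = 0.000000.
Step 4: Exact two-sided p-value (enumerate n! = 120 permutations of y under H0): p = 1.000000.
Step 5: alpha = 0.05. fail to reject H0.

tau_b = 0.0000 (C=5, D=5), p = 1.000000, fail to reject H0.


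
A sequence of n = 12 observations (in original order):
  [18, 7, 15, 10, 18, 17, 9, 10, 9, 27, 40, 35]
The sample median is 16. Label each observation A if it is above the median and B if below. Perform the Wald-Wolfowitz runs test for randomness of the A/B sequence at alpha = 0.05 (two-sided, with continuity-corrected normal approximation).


Step 1: Compute median = 16; label A = above, B = below.
Labels in order: ABBBAABBBAAA  (n_A = 6, n_B = 6)
Step 2: Count runs R = 5.
Step 3: Under H0 (random ordering), E[R] = 2*n_A*n_B/(n_A+n_B) + 1 = 2*6*6/12 + 1 = 7.0000.
        Var[R] = 2*n_A*n_B*(2*n_A*n_B - n_A - n_B) / ((n_A+n_B)^2 * (n_A+n_B-1)) = 4320/1584 = 2.7273.
        SD[R] = 1.6514.
Step 4: Continuity-corrected z = (R + 0.5 - E[R]) / SD[R] = (5 + 0.5 - 7.0000) / 1.6514 = -0.9083.
Step 5: Two-sided p-value via normal approximation = 2*(1 - Phi(|z|)) = 0.363722.
Step 6: alpha = 0.05. fail to reject H0.

R = 5, z = -0.9083, p = 0.363722, fail to reject H0.


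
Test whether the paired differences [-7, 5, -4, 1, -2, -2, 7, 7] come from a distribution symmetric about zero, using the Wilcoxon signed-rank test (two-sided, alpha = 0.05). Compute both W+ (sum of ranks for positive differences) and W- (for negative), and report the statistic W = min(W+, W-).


Step 1: Drop any zero differences (none here) and take |d_i|.
|d| = [7, 5, 4, 1, 2, 2, 7, 7]
Step 2: Midrank |d_i| (ties get averaged ranks).
ranks: |7|->7, |5|->5, |4|->4, |1|->1, |2|->2.5, |2|->2.5, |7|->7, |7|->7
Step 3: Attach original signs; sum ranks with positive sign and with negative sign.
W+ = 5 + 1 + 7 + 7 = 20
W- = 7 + 4 + 2.5 + 2.5 = 16
(Check: W+ + W- = 36 should equal n(n+1)/2 = 36.)
Step 4: Test statistic W = min(W+, W-) = 16.
Step 5: Ties in |d|, so use the tie-corrected normal approximation.
        E[W] = n(n+1)/4 = 8*9/4 = 18.
        Tie groups: |d|=2 (t=2), |d|=7 (t=3); sum(t^3 - t) = 30.
        Var[W] = n(n+1)(2n+1)/24 - sum(t^3-t)/48 = 1224/24 - 30/48 = 50.375.
        z = (W - E[W]) / sqrt(Var[W]) = (16 - 18) / 7.0975 = -0.2818.
        Two-sided p = 2*Phi(z) = 0.778106.
Step 6: alpha = 0.05. fail to reject H0.

W+ = 20, W- = 16, W = min = 16, p = 0.778106, fail to reject H0.


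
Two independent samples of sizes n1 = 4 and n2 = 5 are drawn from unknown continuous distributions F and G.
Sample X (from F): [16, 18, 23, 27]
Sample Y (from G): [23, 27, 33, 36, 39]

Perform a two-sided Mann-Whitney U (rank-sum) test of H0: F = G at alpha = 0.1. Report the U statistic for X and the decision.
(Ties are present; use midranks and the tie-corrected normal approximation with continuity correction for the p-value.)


Step 1: Combine and sort all 9 observations; assign midranks.
sorted (value, group): (16,X), (18,X), (23,X), (23,Y), (27,X), (27,Y), (33,Y), (36,Y), (39,Y)
ranks: 16->1, 18->2, 23->3.5, 23->3.5, 27->5.5, 27->5.5, 33->7, 36->8, 39->9
Step 2: Rank sum for X: R1 = 1 + 2 + 3.5 + 5.5 = 12.
Step 3: U_X = R1 - n1(n1+1)/2 = 12 - 4*5/2 = 12 - 10 = 2.
       U_Y = n1*n2 - U_X = 20 - 2 = 18.
Step 4: Ties are present, so use the tie-corrected normal approximation (with continuity correction) for the p-value.
Step 5: p-value = 0.063937; compare to alpha = 0.1. reject H0.

U_X = 2, p = 0.063937, reject H0 at alpha = 0.1.


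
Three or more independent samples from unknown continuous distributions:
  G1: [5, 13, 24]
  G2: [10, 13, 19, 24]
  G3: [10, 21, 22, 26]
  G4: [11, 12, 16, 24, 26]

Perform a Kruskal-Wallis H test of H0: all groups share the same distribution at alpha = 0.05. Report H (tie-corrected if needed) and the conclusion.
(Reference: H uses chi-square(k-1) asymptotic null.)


Step 1: Combine all N = 16 observations and assign midranks.
sorted (value, group, rank): (5,G1,1), (10,G2,2.5), (10,G3,2.5), (11,G4,4), (12,G4,5), (13,G1,6.5), (13,G2,6.5), (16,G4,8), (19,G2,9), (21,G3,10), (22,G3,11), (24,G1,13), (24,G2,13), (24,G4,13), (26,G3,15.5), (26,G4,15.5)
Step 2: Sum ranks within each group.
R_1 = 20.5 (n_1 = 3)
R_2 = 31 (n_2 = 4)
R_3 = 39 (n_3 = 4)
R_4 = 45.5 (n_4 = 5)
Step 3: H = 12/(N(N+1)) * sum(R_i^2/n_i) - 3(N+1)
     = 12/(16*17) * (20.5^2/3 + 31^2/4 + 39^2/4 + 45.5^2/5) - 3*17
     = 0.044118 * 1174.63 - 51
     = 0.822059.
Step 4: Ties present; correction factor C = 1 - 42/(16^3 - 16) = 0.989706. Corrected H = 0.822059 / 0.989706 = 0.830609.
Step 5: Under H0, H ~ chi^2(3); p-value = 0.842133.
Step 6: alpha = 0.05. fail to reject H0.

H = 0.8306, df = 3, p = 0.842133, fail to reject H0.


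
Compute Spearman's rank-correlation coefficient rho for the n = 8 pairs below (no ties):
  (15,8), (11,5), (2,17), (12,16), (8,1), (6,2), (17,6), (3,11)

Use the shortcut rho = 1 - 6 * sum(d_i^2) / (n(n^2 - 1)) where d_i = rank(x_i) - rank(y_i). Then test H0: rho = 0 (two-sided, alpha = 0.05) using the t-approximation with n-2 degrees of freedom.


Step 1: Rank x and y separately (midranks; no ties here).
rank(x): 15->7, 11->5, 2->1, 12->6, 8->4, 6->3, 17->8, 3->2
rank(y): 8->5, 5->3, 17->8, 16->7, 1->1, 2->2, 6->4, 11->6
Step 2: d_i = R_x(i) - R_y(i); compute d_i^2.
  (7-5)^2=4, (5-3)^2=4, (1-8)^2=49, (6-7)^2=1, (4-1)^2=9, (3-2)^2=1, (8-4)^2=16, (2-6)^2=16
sum(d^2) = 100.
Step 3: rho = 1 - 6*100 / (8*(8^2 - 1)) = 1 - 600/504 = -0.190476.
Step 4: Under H0, t = rho * sqrt((n-2)/(1-rho^2)) = -0.4753 ~ t(6).
Step 5: Two-sided p-value from the t-distribution with 6 df = 0.651401.
Step 6: alpha = 0.05. fail to reject H0.

rho = -0.1905, p = 0.651401, fail to reject H0 at alpha = 0.05.
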